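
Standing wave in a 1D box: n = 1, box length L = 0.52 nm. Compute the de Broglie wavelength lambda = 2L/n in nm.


lambda = 2L / n
= 2 * 0.52 / 1
= 1.04 / 1
= 1.04 nm

1.04


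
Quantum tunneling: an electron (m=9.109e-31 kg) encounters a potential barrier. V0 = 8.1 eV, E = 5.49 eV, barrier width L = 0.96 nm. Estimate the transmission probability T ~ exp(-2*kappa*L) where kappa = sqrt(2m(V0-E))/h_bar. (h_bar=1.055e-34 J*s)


V0 - E = 2.61 eV = 4.1812e-19 J
kappa = sqrt(2 * m * (V0-E)) / h_bar
= sqrt(2 * 9.109e-31 * 4.1812e-19) / 1.055e-34
= 8.2727e+09 /m
2*kappa*L = 2 * 8.2727e+09 * 0.96e-9
= 15.8837
T = exp(-15.8837) = 1.264193e-07

1.264193e-07


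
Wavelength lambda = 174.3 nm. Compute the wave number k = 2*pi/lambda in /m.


k = 2 * pi / lambda
= 6.2832 / (174.3e-9)
= 6.2832 / 1.7430e-07
= 3.6048e+07 /m

3.6048e+07


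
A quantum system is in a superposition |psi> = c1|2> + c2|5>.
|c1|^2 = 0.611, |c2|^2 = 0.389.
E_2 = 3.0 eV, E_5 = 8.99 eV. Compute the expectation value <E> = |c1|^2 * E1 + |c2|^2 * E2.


<E> = |c1|^2 * E1 + |c2|^2 * E2
= 0.611 * 3.0 + 0.389 * 8.99
= 1.833 + 3.4971
= 5.3301 eV

5.3301


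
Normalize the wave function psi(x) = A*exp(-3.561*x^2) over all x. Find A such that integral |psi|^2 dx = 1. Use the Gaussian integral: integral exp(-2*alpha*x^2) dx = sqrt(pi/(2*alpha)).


integral |psi|^2 dx = A^2 * sqrt(pi/(2*alpha)) = 1
A^2 = sqrt(2*alpha/pi)
= sqrt(2 * 3.561 / pi)
= 1.505657
A = sqrt(1.505657)
= 1.2271

1.2271


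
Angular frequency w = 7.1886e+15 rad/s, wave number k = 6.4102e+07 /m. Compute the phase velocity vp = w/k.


vp = w / k
= 7.1886e+15 / 6.4102e+07
= 1.1214e+08 m/s

1.1214e+08


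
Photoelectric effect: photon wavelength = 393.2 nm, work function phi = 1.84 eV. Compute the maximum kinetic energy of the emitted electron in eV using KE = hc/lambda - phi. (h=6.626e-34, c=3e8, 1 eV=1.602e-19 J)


E_photon = hc / lambda
= (6.626e-34)(3e8) / (393.2e-9)
= 5.0554e-19 J
= 3.1557 eV
KE = E_photon - phi
= 3.1557 - 1.84
= 1.3157 eV

1.3157


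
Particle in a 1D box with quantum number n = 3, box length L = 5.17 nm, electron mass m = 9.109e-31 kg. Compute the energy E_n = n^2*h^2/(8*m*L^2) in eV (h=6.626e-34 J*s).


E = n^2 * h^2 / (8 * m * L^2)
= 3^2 * (6.626e-34)^2 / (8 * 9.109e-31 * (5.17e-9)^2)
= 9 * 4.3904e-67 / (8 * 9.109e-31 * 2.6729e-17)
= 2.0286e-20 J
= 0.1266 eV

0.1266


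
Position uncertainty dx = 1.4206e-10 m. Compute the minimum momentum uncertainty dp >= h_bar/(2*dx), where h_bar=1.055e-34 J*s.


dp = h_bar / (2 * dx)
= 1.055e-34 / (2 * 1.4206e-10)
= 1.055e-34 / 2.8412e-10
= 3.7132e-25 kg*m/s

3.7132e-25


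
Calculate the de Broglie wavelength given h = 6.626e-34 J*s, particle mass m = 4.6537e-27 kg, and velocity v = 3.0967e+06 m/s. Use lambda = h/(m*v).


lambda = h / (m * v)
= 6.626e-34 / (4.6537e-27 * 3.0967e+06)
= 6.626e-34 / 1.4411e-20
= 4.5978e-14 m

4.5978e-14


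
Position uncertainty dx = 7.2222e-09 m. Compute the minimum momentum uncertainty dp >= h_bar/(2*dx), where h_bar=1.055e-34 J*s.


dp = h_bar / (2 * dx)
= 1.055e-34 / (2 * 7.2222e-09)
= 1.055e-34 / 1.4444e-08
= 7.3039e-27 kg*m/s

7.3039e-27


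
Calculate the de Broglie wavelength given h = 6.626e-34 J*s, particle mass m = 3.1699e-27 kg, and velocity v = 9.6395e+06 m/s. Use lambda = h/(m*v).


lambda = h / (m * v)
= 6.626e-34 / (3.1699e-27 * 9.6395e+06)
= 6.626e-34 / 3.0556e-20
= 2.1685e-14 m

2.1685e-14


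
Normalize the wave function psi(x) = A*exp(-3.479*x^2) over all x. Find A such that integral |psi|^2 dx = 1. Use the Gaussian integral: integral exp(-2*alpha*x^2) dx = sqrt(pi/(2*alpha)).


integral |psi|^2 dx = A^2 * sqrt(pi/(2*alpha)) = 1
A^2 = sqrt(2*alpha/pi)
= sqrt(2 * 3.479 / pi)
= 1.48822
A = sqrt(1.48822)
= 1.2199

1.2199


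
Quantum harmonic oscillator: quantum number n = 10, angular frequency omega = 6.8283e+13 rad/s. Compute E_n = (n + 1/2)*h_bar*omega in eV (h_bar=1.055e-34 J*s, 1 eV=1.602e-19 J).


E = (n + 1/2) * h_bar * omega
= (10 + 0.5) * 1.055e-34 * 6.8283e+13
= 10.5 * 7.2039e-21
= 7.5640e-20 J
= 0.4722 eV

0.4722


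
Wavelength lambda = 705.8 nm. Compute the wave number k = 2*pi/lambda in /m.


k = 2 * pi / lambda
= 6.2832 / (705.8e-9)
= 6.2832 / 7.0580e-07
= 8.9022e+06 /m

8.9022e+06


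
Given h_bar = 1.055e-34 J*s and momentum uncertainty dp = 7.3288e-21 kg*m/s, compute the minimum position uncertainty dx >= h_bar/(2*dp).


dx = h_bar / (2 * dp)
= 1.055e-34 / (2 * 7.3288e-21)
= 1.055e-34 / 1.4658e-20
= 7.1976e-15 m

7.1976e-15


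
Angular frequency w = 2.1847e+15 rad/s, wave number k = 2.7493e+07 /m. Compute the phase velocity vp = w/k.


vp = w / k
= 2.1847e+15 / 2.7493e+07
= 7.9464e+07 m/s

7.9464e+07


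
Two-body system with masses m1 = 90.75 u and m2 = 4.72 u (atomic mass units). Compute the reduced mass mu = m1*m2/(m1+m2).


mu = m1 * m2 / (m1 + m2)
= 90.75 * 4.72 / (90.75 + 4.72)
= 428.34 / 95.47
= 4.4866 u

4.4866


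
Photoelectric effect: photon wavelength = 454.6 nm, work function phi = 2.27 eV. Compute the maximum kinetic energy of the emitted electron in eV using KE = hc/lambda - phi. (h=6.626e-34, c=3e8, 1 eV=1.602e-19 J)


E_photon = hc / lambda
= (6.626e-34)(3e8) / (454.6e-9)
= 4.3726e-19 J
= 2.7295 eV
KE = E_photon - phi
= 2.7295 - 2.27
= 0.4595 eV

0.4595


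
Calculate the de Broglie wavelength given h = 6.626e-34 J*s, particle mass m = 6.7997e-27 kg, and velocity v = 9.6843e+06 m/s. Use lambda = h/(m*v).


lambda = h / (m * v)
= 6.626e-34 / (6.7997e-27 * 9.6843e+06)
= 6.626e-34 / 6.5850e-20
= 1.0062e-14 m

1.0062e-14


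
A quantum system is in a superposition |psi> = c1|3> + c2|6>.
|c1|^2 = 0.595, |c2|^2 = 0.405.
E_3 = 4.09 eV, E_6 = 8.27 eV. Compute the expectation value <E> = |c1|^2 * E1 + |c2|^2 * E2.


<E> = |c1|^2 * E1 + |c2|^2 * E2
= 0.595 * 4.09 + 0.405 * 8.27
= 2.4335 + 3.3493
= 5.7829 eV

5.7829


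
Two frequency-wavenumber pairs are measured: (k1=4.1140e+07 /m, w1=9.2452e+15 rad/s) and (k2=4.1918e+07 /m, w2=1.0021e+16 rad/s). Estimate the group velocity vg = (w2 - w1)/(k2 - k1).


vg = (w2 - w1) / (k2 - k1)
= (1.0021e+16 - 9.2452e+15) / (4.1918e+07 - 4.1140e+07)
= 7.7580e+14 / 7.7800e+05
= 9.9717e+08 m/s

9.9717e+08


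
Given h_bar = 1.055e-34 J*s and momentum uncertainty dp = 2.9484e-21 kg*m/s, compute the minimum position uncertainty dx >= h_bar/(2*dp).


dx = h_bar / (2 * dp)
= 1.055e-34 / (2 * 2.9484e-21)
= 1.055e-34 / 5.8968e-21
= 1.7891e-14 m

1.7891e-14


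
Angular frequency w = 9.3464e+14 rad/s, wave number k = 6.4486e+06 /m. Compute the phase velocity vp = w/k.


vp = w / k
= 9.3464e+14 / 6.4486e+06
= 1.4494e+08 m/s

1.4494e+08


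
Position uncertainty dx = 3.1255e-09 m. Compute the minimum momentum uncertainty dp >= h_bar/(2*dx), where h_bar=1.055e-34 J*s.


dp = h_bar / (2 * dx)
= 1.055e-34 / (2 * 3.1255e-09)
= 1.055e-34 / 6.2510e-09
= 1.6877e-26 kg*m/s

1.6877e-26


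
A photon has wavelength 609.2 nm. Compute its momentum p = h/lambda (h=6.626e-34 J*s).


p = h / lambda
= 6.626e-34 / (609.2e-9)
= 6.626e-34 / 6.0920e-07
= 1.0877e-27 kg*m/s

1.0877e-27


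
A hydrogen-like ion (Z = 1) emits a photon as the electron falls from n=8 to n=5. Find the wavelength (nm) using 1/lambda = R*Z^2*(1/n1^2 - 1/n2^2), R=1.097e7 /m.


1/lambda = R * Z^2 * (1/n1^2 - 1/n2^2)
= 1.097e7 * 1^2 * (1/5^2 - 1/8^2)
= 1.097e7 * 1 * (0.04 - 0.015625)
= 2.6739e+05 /m
lambda = 1 / 2.6739e+05
= 3739.8032 nm

3739.8032


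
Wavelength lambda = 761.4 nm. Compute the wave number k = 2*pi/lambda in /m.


k = 2 * pi / lambda
= 6.2832 / (761.4e-9)
= 6.2832 / 7.6140e-07
= 8.2521e+06 /m

8.2521e+06


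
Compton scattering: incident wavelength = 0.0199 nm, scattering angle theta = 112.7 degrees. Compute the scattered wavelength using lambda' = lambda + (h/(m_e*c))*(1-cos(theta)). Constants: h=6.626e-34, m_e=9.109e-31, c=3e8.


Compton wavelength: h/(m_e*c) = 2.4247e-12 m
d_lambda = 2.4247e-12 * (1 - cos(112.7 deg))
= 2.4247e-12 * 1.385906
= 3.3604e-12 m = 0.00336 nm
lambda' = 0.0199 + 0.00336
= 0.02326 nm

0.02326


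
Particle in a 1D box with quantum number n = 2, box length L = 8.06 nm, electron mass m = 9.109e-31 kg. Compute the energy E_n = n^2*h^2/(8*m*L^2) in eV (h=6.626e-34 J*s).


E = n^2 * h^2 / (8 * m * L^2)
= 2^2 * (6.626e-34)^2 / (8 * 9.109e-31 * (8.06e-9)^2)
= 4 * 4.3904e-67 / (8 * 9.109e-31 * 6.4964e-17)
= 3.7096e-21 J
= 0.0232 eV

0.0232


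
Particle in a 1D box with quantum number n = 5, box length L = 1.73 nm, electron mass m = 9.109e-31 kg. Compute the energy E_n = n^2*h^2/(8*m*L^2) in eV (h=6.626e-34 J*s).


E = n^2 * h^2 / (8 * m * L^2)
= 5^2 * (6.626e-34)^2 / (8 * 9.109e-31 * (1.73e-9)^2)
= 25 * 4.3904e-67 / (8 * 9.109e-31 * 2.9929e-18)
= 5.0326e-19 J
= 3.1414 eV

3.1414


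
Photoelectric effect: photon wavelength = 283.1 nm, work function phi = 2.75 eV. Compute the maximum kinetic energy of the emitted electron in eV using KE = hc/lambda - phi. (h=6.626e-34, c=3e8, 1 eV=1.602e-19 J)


E_photon = hc / lambda
= (6.626e-34)(3e8) / (283.1e-9)
= 7.0215e-19 J
= 4.383 eV
KE = E_photon - phi
= 4.383 - 2.75
= 1.633 eV

1.633


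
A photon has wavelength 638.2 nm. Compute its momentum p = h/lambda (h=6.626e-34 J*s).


p = h / lambda
= 6.626e-34 / (638.2e-9)
= 6.626e-34 / 6.3820e-07
= 1.0382e-27 kg*m/s

1.0382e-27


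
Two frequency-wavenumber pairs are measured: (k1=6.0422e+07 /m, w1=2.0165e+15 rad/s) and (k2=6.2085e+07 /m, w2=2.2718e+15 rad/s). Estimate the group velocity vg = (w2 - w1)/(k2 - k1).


vg = (w2 - w1) / (k2 - k1)
= (2.2718e+15 - 2.0165e+15) / (6.2085e+07 - 6.0422e+07)
= 2.5530e+14 / 1.6630e+06
= 1.5352e+08 m/s

1.5352e+08


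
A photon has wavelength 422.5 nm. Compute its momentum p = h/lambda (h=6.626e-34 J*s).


p = h / lambda
= 6.626e-34 / (422.5e-9)
= 6.626e-34 / 4.2250e-07
= 1.5683e-27 kg*m/s

1.5683e-27


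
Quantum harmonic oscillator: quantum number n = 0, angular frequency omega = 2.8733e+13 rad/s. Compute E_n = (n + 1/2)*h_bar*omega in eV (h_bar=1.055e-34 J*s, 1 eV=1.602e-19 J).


E = (n + 1/2) * h_bar * omega
= (0 + 0.5) * 1.055e-34 * 2.8733e+13
= 0.5 * 3.0313e-21
= 1.5157e-21 J
= 0.0095 eV

0.0095


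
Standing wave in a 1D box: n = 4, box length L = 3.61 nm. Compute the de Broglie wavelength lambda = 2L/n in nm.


lambda = 2L / n
= 2 * 3.61 / 4
= 7.22 / 4
= 1.805 nm

1.805


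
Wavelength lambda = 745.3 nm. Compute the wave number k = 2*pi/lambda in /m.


k = 2 * pi / lambda
= 6.2832 / (745.3e-9)
= 6.2832 / 7.4530e-07
= 8.4304e+06 /m

8.4304e+06


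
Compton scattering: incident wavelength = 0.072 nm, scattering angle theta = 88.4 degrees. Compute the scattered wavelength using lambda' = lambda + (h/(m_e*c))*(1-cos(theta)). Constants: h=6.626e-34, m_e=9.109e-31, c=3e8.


Compton wavelength: h/(m_e*c) = 2.4247e-12 m
d_lambda = 2.4247e-12 * (1 - cos(88.4 deg))
= 2.4247e-12 * 0.972078
= 2.3570e-12 m = 0.002357 nm
lambda' = 0.072 + 0.002357
= 0.074357 nm

0.074357


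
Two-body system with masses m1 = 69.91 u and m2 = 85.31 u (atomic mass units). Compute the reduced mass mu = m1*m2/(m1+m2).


mu = m1 * m2 / (m1 + m2)
= 69.91 * 85.31 / (69.91 + 85.31)
= 5964.0221 / 155.22
= 38.423 u

38.423


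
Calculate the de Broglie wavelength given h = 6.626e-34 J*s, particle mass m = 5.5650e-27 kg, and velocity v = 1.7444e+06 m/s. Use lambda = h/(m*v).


lambda = h / (m * v)
= 6.626e-34 / (5.5650e-27 * 1.7444e+06)
= 6.626e-34 / 9.7076e-21
= 6.8256e-14 m

6.8256e-14


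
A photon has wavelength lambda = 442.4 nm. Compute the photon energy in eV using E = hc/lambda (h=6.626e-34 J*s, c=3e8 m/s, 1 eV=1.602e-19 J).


E = hc / lambda
= (6.626e-34)(3e8) / (442.4e-9)
= 1.9878e-25 / 4.4240e-07
= 4.4932e-19 J
Converting to eV: 4.4932e-19 / 1.602e-19
= 2.8048 eV

2.8048


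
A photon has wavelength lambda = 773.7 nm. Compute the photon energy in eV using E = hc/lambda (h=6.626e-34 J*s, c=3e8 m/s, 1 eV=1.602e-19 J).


E = hc / lambda
= (6.626e-34)(3e8) / (773.7e-9)
= 1.9878e-25 / 7.7370e-07
= 2.5692e-19 J
Converting to eV: 2.5692e-19 / 1.602e-19
= 1.6038 eV

1.6038


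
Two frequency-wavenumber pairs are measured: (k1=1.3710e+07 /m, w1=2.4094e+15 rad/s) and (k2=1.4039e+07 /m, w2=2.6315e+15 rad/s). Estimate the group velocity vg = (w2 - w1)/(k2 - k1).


vg = (w2 - w1) / (k2 - k1)
= (2.6315e+15 - 2.4094e+15) / (1.4039e+07 - 1.3710e+07)
= 2.2210e+14 / 3.2900e+05
= 6.7508e+08 m/s

6.7508e+08


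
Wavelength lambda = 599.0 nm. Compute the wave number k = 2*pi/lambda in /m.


k = 2 * pi / lambda
= 6.2832 / (599.0e-9)
= 6.2832 / 5.9900e-07
= 1.0489e+07 /m

1.0489e+07


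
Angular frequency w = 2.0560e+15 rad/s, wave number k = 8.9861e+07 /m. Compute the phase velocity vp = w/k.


vp = w / k
= 2.0560e+15 / 8.9861e+07
= 2.2880e+07 m/s

2.2880e+07


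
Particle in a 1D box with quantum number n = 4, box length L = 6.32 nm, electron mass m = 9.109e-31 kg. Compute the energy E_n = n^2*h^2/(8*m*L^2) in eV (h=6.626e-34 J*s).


E = n^2 * h^2 / (8 * m * L^2)
= 4^2 * (6.626e-34)^2 / (8 * 9.109e-31 * (6.32e-9)^2)
= 16 * 4.3904e-67 / (8 * 9.109e-31 * 3.9942e-17)
= 2.4134e-20 J
= 0.1506 eV

0.1506


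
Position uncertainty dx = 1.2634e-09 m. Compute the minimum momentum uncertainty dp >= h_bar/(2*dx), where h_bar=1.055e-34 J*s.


dp = h_bar / (2 * dx)
= 1.055e-34 / (2 * 1.2634e-09)
= 1.055e-34 / 2.5268e-09
= 4.1752e-26 kg*m/s

4.1752e-26


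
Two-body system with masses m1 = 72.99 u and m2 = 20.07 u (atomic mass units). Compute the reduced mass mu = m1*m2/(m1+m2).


mu = m1 * m2 / (m1 + m2)
= 72.99 * 20.07 / (72.99 + 20.07)
= 1464.9093 / 93.06
= 15.7416 u

15.7416


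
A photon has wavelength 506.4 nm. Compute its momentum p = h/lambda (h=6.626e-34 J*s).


p = h / lambda
= 6.626e-34 / (506.4e-9)
= 6.626e-34 / 5.0640e-07
= 1.3085e-27 kg*m/s

1.3085e-27


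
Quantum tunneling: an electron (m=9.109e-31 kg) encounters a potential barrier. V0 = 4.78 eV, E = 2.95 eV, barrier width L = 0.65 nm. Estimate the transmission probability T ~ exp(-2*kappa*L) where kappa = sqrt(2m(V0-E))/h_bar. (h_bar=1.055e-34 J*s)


V0 - E = 1.83 eV = 2.9317e-19 J
kappa = sqrt(2 * m * (V0-E)) / h_bar
= sqrt(2 * 9.109e-31 * 2.9317e-19) / 1.055e-34
= 6.9272e+09 /m
2*kappa*L = 2 * 6.9272e+09 * 0.65e-9
= 9.0053
T = exp(-9.0053) = 1.227578e-04

1.227578e-04


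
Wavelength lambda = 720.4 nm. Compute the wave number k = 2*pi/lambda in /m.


k = 2 * pi / lambda
= 6.2832 / (720.4e-9)
= 6.2832 / 7.2040e-07
= 8.7218e+06 /m

8.7218e+06


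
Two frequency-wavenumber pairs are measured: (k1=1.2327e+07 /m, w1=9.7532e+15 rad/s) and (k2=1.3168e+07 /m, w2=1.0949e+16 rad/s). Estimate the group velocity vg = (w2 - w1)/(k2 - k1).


vg = (w2 - w1) / (k2 - k1)
= (1.0949e+16 - 9.7532e+15) / (1.3168e+07 - 1.2327e+07)
= 1.1958e+15 / 8.4100e+05
= 1.4219e+09 m/s

1.4219e+09


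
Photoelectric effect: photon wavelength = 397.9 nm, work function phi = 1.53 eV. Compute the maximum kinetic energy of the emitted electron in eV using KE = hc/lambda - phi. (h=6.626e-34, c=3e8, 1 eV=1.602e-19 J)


E_photon = hc / lambda
= (6.626e-34)(3e8) / (397.9e-9)
= 4.9957e-19 J
= 3.1184 eV
KE = E_photon - phi
= 3.1184 - 1.53
= 1.5884 eV

1.5884


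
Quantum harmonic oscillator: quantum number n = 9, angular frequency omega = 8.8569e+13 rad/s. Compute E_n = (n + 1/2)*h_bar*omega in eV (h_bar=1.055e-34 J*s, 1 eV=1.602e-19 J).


E = (n + 1/2) * h_bar * omega
= (9 + 0.5) * 1.055e-34 * 8.8569e+13
= 9.5 * 9.3440e-21
= 8.8768e-20 J
= 0.5541 eV

0.5541


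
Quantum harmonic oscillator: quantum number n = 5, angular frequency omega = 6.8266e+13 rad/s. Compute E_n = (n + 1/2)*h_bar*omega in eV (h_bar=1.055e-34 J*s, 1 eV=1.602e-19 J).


E = (n + 1/2) * h_bar * omega
= (5 + 0.5) * 1.055e-34 * 6.8266e+13
= 5.5 * 7.2021e-21
= 3.9611e-20 J
= 0.2473 eV

0.2473


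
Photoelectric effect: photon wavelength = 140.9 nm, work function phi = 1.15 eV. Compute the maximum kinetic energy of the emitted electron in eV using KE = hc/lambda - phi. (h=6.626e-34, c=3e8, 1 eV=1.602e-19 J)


E_photon = hc / lambda
= (6.626e-34)(3e8) / (140.9e-9)
= 1.4108e-18 J
= 8.8064 eV
KE = E_photon - phi
= 8.8064 - 1.15
= 7.6564 eV

7.6564


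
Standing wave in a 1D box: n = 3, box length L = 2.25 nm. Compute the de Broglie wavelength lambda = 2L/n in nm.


lambda = 2L / n
= 2 * 2.25 / 3
= 4.5 / 3
= 1.5 nm

1.5


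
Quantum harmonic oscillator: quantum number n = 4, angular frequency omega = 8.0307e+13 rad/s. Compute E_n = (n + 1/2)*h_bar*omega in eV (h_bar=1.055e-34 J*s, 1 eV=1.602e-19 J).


E = (n + 1/2) * h_bar * omega
= (4 + 0.5) * 1.055e-34 * 8.0307e+13
= 4.5 * 8.4724e-21
= 3.8126e-20 J
= 0.238 eV

0.238


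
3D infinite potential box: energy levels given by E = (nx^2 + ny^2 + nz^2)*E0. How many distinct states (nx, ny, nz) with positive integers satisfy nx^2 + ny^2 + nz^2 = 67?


Enumerate all (nx, ny, nz) with nx^2 + ny^2 + nz^2 = 67:
(3,3,7)
(3,7,3)
(7,3,3)
Total degeneracy = 3

3


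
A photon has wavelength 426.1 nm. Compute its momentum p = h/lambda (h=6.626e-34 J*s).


p = h / lambda
= 6.626e-34 / (426.1e-9)
= 6.626e-34 / 4.2610e-07
= 1.5550e-27 kg*m/s

1.5550e-27


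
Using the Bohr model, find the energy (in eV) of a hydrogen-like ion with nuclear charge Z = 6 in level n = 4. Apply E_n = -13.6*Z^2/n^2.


E_n = -13.6 * Z^2 / n^2
= -13.6 * 6^2 / 4^2
= -13.6 * 36 / 16
= -30.6 eV

-30.6


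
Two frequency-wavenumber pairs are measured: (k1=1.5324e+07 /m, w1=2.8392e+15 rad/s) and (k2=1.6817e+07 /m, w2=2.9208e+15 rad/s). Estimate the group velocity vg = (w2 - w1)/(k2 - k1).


vg = (w2 - w1) / (k2 - k1)
= (2.9208e+15 - 2.8392e+15) / (1.6817e+07 - 1.5324e+07)
= 8.1600e+13 / 1.4930e+06
= 5.4655e+07 m/s

5.4655e+07


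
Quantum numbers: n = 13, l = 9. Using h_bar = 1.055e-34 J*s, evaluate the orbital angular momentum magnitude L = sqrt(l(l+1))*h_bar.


L = sqrt(l*(l+1)) * h_bar
= sqrt(9 * 10) * 1.055e-34
= sqrt(90) * 1.055e-34
= 9.4868 * 1.055e-34
= 1.0009e-33 J*s

1.0009e-33


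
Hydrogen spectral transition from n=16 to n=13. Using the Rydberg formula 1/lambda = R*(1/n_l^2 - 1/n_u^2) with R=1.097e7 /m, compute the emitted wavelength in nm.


1/lambda = R * (1/n_l^2 - 1/n_u^2)
= 1.097e7 * (1/13^2 - 1/16^2)
= 1.097e7 * (0.005917 - 0.003906)
= 1.097e7 * 0.002011
= 2.2060e+04 /m
lambda = 1 / 2.2060e+04 = 45331.573 nm

45331.573


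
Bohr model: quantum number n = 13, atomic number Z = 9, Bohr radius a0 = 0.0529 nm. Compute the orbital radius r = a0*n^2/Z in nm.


r = a0 * n^2 / Z
= 0.0529 * 13^2 / 9
= 0.0529 * 169 / 9
= 0.9933 nm

0.9933


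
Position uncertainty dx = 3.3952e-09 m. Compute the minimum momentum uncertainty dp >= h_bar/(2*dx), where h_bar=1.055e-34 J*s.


dp = h_bar / (2 * dx)
= 1.055e-34 / (2 * 3.3952e-09)
= 1.055e-34 / 6.7904e-09
= 1.5537e-26 kg*m/s

1.5537e-26


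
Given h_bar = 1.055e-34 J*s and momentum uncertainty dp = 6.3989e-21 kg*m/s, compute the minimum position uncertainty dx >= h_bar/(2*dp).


dx = h_bar / (2 * dp)
= 1.055e-34 / (2 * 6.3989e-21)
= 1.055e-34 / 1.2798e-20
= 8.2436e-15 m

8.2436e-15


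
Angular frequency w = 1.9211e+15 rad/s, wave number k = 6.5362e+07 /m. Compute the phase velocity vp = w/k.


vp = w / k
= 1.9211e+15 / 6.5362e+07
= 2.9392e+07 m/s

2.9392e+07


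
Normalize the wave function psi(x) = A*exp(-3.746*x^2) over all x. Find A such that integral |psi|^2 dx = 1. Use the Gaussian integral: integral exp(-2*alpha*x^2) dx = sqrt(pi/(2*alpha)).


integral |psi|^2 dx = A^2 * sqrt(pi/(2*alpha)) = 1
A^2 = sqrt(2*alpha/pi)
= sqrt(2 * 3.746 / pi)
= 1.544273
A = sqrt(1.544273)
= 1.2427

1.2427


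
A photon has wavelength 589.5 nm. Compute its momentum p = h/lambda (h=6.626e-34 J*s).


p = h / lambda
= 6.626e-34 / (589.5e-9)
= 6.626e-34 / 5.8950e-07
= 1.1240e-27 kg*m/s

1.1240e-27


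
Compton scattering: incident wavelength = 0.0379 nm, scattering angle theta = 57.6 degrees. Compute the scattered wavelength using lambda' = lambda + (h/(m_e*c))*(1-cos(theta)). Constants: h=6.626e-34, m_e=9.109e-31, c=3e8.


Compton wavelength: h/(m_e*c) = 2.4247e-12 m
d_lambda = 2.4247e-12 * (1 - cos(57.6 deg))
= 2.4247e-12 * 0.464173
= 1.1255e-12 m = 0.001125 nm
lambda' = 0.0379 + 0.001125
= 0.039025 nm

0.039025


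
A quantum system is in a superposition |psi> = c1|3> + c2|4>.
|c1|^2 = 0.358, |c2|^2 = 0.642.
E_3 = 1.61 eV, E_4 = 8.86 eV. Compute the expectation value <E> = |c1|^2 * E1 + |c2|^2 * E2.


<E> = |c1|^2 * E1 + |c2|^2 * E2
= 0.358 * 1.61 + 0.642 * 8.86
= 0.5764 + 5.6881
= 6.2645 eV

6.2645


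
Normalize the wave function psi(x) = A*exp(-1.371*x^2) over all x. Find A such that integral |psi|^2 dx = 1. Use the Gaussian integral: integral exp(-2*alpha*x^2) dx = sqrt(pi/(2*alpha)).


integral |psi|^2 dx = A^2 * sqrt(pi/(2*alpha)) = 1
A^2 = sqrt(2*alpha/pi)
= sqrt(2 * 1.371 / pi)
= 0.934241
A = sqrt(0.934241)
= 0.9666

0.9666


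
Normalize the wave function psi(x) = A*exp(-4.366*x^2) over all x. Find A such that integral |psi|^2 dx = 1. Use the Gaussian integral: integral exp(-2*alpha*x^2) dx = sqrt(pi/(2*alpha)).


integral |psi|^2 dx = A^2 * sqrt(pi/(2*alpha)) = 1
A^2 = sqrt(2*alpha/pi)
= sqrt(2 * 4.366 / pi)
= 1.667178
A = sqrt(1.667178)
= 1.2912

1.2912


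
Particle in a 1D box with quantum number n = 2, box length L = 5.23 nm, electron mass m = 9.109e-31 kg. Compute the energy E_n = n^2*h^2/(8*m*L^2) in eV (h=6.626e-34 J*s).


E = n^2 * h^2 / (8 * m * L^2)
= 2^2 * (6.626e-34)^2 / (8 * 9.109e-31 * (5.23e-9)^2)
= 4 * 4.3904e-67 / (8 * 9.109e-31 * 2.7353e-17)
= 8.8105e-21 J
= 0.055 eV

0.055


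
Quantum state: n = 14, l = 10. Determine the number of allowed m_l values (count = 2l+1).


m_l ranges from -l to +l in integer steps
So m_l goes from -10 to +10
Count = 2l + 1 = 2*10 + 1
= 21

21


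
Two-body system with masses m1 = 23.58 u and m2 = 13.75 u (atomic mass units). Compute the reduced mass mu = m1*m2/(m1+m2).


mu = m1 * m2 / (m1 + m2)
= 23.58 * 13.75 / (23.58 + 13.75)
= 324.225 / 37.33
= 8.6854 u

8.6854


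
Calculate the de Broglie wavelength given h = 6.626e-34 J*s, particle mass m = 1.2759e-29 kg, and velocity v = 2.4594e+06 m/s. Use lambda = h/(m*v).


lambda = h / (m * v)
= 6.626e-34 / (1.2759e-29 * 2.4594e+06)
= 6.626e-34 / 3.1379e-23
= 2.1116e-11 m

2.1116e-11


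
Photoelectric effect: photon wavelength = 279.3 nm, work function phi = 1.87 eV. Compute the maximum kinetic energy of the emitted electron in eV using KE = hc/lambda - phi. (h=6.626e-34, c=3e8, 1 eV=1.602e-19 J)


E_photon = hc / lambda
= (6.626e-34)(3e8) / (279.3e-9)
= 7.1171e-19 J
= 4.4426 eV
KE = E_photon - phi
= 4.4426 - 1.87
= 2.5726 eV

2.5726


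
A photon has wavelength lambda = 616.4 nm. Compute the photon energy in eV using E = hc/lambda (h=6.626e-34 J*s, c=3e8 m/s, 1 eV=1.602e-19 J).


E = hc / lambda
= (6.626e-34)(3e8) / (616.4e-9)
= 1.9878e-25 / 6.1640e-07
= 3.2249e-19 J
Converting to eV: 3.2249e-19 / 1.602e-19
= 2.013 eV

2.013


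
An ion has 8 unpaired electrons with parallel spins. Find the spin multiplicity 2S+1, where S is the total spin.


Total spin S = N * (1/2) = 8 * 0.5 = 4.0
Spin multiplicity = 2S + 1
= 2 * 4.0 + 1
= 9

9


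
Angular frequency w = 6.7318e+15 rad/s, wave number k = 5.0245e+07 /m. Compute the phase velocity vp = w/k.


vp = w / k
= 6.7318e+15 / 5.0245e+07
= 1.3398e+08 m/s

1.3398e+08


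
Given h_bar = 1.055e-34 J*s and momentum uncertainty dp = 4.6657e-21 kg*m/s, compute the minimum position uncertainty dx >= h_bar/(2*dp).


dx = h_bar / (2 * dp)
= 1.055e-34 / (2 * 4.6657e-21)
= 1.055e-34 / 9.3314e-21
= 1.1306e-14 m

1.1306e-14


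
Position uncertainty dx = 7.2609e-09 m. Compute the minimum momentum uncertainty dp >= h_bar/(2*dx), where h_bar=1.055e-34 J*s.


dp = h_bar / (2 * dx)
= 1.055e-34 / (2 * 7.2609e-09)
= 1.055e-34 / 1.4522e-08
= 7.2649e-27 kg*m/s

7.2649e-27


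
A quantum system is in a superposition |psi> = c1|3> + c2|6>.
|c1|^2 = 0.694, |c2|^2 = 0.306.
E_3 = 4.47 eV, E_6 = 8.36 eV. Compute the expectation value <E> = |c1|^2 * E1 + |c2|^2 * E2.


<E> = |c1|^2 * E1 + |c2|^2 * E2
= 0.694 * 4.47 + 0.306 * 8.36
= 3.1022 + 2.5582
= 5.6603 eV

5.6603


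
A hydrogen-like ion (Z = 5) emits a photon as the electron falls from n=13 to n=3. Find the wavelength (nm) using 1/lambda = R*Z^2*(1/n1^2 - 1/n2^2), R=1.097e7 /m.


1/lambda = R * Z^2 * (1/n1^2 - 1/n2^2)
= 1.097e7 * 5^2 * (1/3^2 - 1/13^2)
= 1.097e7 * 25 * (0.111111 - 0.005917)
= 2.8849e+07 /m
lambda = 1 / 2.8849e+07
= 34.6627 nm

34.6627


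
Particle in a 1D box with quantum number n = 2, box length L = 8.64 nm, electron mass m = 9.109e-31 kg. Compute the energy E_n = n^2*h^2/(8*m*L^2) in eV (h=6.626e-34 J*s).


E = n^2 * h^2 / (8 * m * L^2)
= 2^2 * (6.626e-34)^2 / (8 * 9.109e-31 * (8.64e-9)^2)
= 4 * 4.3904e-67 / (8 * 9.109e-31 * 7.4650e-17)
= 3.2283e-21 J
= 0.0202 eV

0.0202


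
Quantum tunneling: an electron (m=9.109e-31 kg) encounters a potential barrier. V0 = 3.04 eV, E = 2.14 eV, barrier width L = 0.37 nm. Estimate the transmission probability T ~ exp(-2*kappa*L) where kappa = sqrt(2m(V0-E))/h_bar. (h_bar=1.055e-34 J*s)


V0 - E = 0.9 eV = 1.4418e-19 J
kappa = sqrt(2 * m * (V0-E)) / h_bar
= sqrt(2 * 9.109e-31 * 1.4418e-19) / 1.055e-34
= 4.8579e+09 /m
2*kappa*L = 2 * 4.8579e+09 * 0.37e-9
= 3.5949
T = exp(-3.5949) = 2.746450e-02

2.746450e-02


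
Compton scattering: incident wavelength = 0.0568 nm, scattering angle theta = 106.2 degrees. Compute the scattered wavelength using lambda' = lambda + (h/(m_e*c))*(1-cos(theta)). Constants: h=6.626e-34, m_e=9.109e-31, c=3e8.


Compton wavelength: h/(m_e*c) = 2.4247e-12 m
d_lambda = 2.4247e-12 * (1 - cos(106.2 deg))
= 2.4247e-12 * 1.278991
= 3.1012e-12 m = 0.003101 nm
lambda' = 0.0568 + 0.003101
= 0.059901 nm

0.059901


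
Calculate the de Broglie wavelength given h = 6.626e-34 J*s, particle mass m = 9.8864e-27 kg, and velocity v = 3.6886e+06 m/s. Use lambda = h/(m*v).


lambda = h / (m * v)
= 6.626e-34 / (9.8864e-27 * 3.6886e+06)
= 6.626e-34 / 3.6467e-20
= 1.8170e-14 m

1.8170e-14


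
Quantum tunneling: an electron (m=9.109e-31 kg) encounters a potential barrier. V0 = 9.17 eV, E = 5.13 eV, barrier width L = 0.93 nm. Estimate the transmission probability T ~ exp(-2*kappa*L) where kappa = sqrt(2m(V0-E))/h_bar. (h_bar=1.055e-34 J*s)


V0 - E = 4.04 eV = 6.4721e-19 J
kappa = sqrt(2 * m * (V0-E)) / h_bar
= sqrt(2 * 9.109e-31 * 6.4721e-19) / 1.055e-34
= 1.0292e+10 /m
2*kappa*L = 2 * 1.0292e+10 * 0.93e-9
= 19.144
T = exp(-19.144) = 4.851374e-09

4.851374e-09


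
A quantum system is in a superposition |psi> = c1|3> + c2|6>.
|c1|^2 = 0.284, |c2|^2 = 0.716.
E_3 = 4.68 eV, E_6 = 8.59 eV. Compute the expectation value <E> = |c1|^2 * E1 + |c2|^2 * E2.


<E> = |c1|^2 * E1 + |c2|^2 * E2
= 0.284 * 4.68 + 0.716 * 8.59
= 1.3291 + 6.1504
= 7.4796 eV

7.4796


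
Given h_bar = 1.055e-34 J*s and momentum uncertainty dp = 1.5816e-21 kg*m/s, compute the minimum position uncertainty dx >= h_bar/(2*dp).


dx = h_bar / (2 * dp)
= 1.055e-34 / (2 * 1.5816e-21)
= 1.055e-34 / 3.1632e-21
= 3.3352e-14 m

3.3352e-14


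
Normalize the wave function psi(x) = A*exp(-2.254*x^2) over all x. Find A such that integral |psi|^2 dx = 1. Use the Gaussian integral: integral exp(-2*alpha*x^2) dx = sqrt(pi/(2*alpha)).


integral |psi|^2 dx = A^2 * sqrt(pi/(2*alpha)) = 1
A^2 = sqrt(2*alpha/pi)
= sqrt(2 * 2.254 / pi)
= 1.19789
A = sqrt(1.19789)
= 1.0945

1.0945


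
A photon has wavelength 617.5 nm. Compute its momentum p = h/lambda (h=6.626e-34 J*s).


p = h / lambda
= 6.626e-34 / (617.5e-9)
= 6.626e-34 / 6.1750e-07
= 1.0730e-27 kg*m/s

1.0730e-27


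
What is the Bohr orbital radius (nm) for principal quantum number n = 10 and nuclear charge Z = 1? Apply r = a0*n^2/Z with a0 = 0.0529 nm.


r = a0 * n^2 / Z
= 0.0529 * 10^2 / 1
= 0.0529 * 100 / 1
= 5.29 nm

5.29


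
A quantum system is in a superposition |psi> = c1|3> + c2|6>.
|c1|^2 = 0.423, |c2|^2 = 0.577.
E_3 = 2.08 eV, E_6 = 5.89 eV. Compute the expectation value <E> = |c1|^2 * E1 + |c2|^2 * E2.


<E> = |c1|^2 * E1 + |c2|^2 * E2
= 0.423 * 2.08 + 0.577 * 5.89
= 0.8798 + 3.3985
= 4.2784 eV

4.2784


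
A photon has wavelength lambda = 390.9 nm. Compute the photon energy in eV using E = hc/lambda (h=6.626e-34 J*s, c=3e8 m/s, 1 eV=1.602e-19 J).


E = hc / lambda
= (6.626e-34)(3e8) / (390.9e-9)
= 1.9878e-25 / 3.9090e-07
= 5.0852e-19 J
Converting to eV: 5.0852e-19 / 1.602e-19
= 3.1743 eV

3.1743


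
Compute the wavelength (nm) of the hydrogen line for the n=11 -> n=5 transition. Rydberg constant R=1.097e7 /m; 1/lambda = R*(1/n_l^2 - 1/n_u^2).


1/lambda = R * (1/n_l^2 - 1/n_u^2)
= 1.097e7 * (1/5^2 - 1/11^2)
= 1.097e7 * (0.04 - 0.008264)
= 1.097e7 * 0.031736
= 3.4814e+05 /m
lambda = 1 / 3.4814e+05 = 2872.4172 nm

2872.4172


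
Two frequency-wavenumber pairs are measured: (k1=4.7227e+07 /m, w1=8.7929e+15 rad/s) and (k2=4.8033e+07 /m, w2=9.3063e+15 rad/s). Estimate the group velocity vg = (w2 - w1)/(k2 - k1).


vg = (w2 - w1) / (k2 - k1)
= (9.3063e+15 - 8.7929e+15) / (4.8033e+07 - 4.7227e+07)
= 5.1340e+14 / 8.0600e+05
= 6.3697e+08 m/s

6.3697e+08


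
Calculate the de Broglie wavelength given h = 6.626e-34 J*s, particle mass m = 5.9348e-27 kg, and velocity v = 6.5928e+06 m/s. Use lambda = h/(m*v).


lambda = h / (m * v)
= 6.626e-34 / (5.9348e-27 * 6.5928e+06)
= 6.626e-34 / 3.9127e-20
= 1.6935e-14 m

1.6935e-14


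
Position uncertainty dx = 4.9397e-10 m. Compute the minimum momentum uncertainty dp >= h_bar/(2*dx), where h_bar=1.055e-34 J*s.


dp = h_bar / (2 * dx)
= 1.055e-34 / (2 * 4.9397e-10)
= 1.055e-34 / 9.8794e-10
= 1.0679e-25 kg*m/s

1.0679e-25


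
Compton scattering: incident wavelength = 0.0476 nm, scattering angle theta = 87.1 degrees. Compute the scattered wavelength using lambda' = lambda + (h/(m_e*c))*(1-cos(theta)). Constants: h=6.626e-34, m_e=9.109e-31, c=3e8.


Compton wavelength: h/(m_e*c) = 2.4247e-12 m
d_lambda = 2.4247e-12 * (1 - cos(87.1 deg))
= 2.4247e-12 * 0.949407
= 2.3020e-12 m = 0.002302 nm
lambda' = 0.0476 + 0.002302
= 0.049902 nm

0.049902


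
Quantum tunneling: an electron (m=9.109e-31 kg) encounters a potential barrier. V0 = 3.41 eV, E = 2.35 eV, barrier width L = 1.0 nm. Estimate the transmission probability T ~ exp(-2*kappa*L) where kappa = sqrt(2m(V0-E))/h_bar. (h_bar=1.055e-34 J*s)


V0 - E = 1.06 eV = 1.6981e-19 J
kappa = sqrt(2 * m * (V0-E)) / h_bar
= sqrt(2 * 9.109e-31 * 1.6981e-19) / 1.055e-34
= 5.2721e+09 /m
2*kappa*L = 2 * 5.2721e+09 * 1.0e-9
= 10.5442
T = exp(-10.5442) = 2.634684e-05

2.634684e-05


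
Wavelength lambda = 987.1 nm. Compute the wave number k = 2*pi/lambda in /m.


k = 2 * pi / lambda
= 6.2832 / (987.1e-9)
= 6.2832 / 9.8710e-07
= 6.3653e+06 /m

6.3653e+06


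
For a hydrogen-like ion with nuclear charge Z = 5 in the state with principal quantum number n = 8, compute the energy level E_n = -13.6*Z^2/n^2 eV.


E_n = -13.6 * Z^2 / n^2
= -13.6 * 5^2 / 8^2
= -13.6 * 25 / 64
= -5.3125 eV

-5.3125


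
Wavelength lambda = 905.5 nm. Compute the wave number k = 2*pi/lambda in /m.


k = 2 * pi / lambda
= 6.2832 / (905.5e-9)
= 6.2832 / 9.0550e-07
= 6.9389e+06 /m

6.9389e+06


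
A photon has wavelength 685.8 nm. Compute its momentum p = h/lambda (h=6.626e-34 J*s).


p = h / lambda
= 6.626e-34 / (685.8e-9)
= 6.626e-34 / 6.8580e-07
= 9.6617e-28 kg*m/s

9.6617e-28


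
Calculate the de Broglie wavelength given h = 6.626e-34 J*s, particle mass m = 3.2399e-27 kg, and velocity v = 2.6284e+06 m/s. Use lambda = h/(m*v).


lambda = h / (m * v)
= 6.626e-34 / (3.2399e-27 * 2.6284e+06)
= 6.626e-34 / 8.5158e-21
= 7.7809e-14 m

7.7809e-14


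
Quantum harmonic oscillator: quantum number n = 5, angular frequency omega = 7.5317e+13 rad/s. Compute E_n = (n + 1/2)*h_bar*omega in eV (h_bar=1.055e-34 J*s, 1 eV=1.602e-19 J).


E = (n + 1/2) * h_bar * omega
= (5 + 0.5) * 1.055e-34 * 7.5317e+13
= 5.5 * 7.9459e-21
= 4.3703e-20 J
= 0.2728 eV

0.2728


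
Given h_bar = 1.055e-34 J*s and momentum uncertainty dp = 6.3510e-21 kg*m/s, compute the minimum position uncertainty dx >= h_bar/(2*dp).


dx = h_bar / (2 * dp)
= 1.055e-34 / (2 * 6.3510e-21)
= 1.055e-34 / 1.2702e-20
= 8.3058e-15 m

8.3058e-15


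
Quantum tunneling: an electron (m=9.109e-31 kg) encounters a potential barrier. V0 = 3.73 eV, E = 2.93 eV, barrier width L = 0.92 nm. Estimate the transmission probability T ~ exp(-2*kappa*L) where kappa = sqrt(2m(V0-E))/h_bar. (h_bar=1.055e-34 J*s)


V0 - E = 0.8 eV = 1.2816e-19 J
kappa = sqrt(2 * m * (V0-E)) / h_bar
= sqrt(2 * 9.109e-31 * 1.2816e-19) / 1.055e-34
= 4.5801e+09 /m
2*kappa*L = 2 * 4.5801e+09 * 0.92e-9
= 8.4274
T = exp(-8.4274) = 2.187966e-04

2.187966e-04


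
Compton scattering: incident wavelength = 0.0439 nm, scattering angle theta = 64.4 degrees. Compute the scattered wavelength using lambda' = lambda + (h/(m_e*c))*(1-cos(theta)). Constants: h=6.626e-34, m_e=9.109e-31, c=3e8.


Compton wavelength: h/(m_e*c) = 2.4247e-12 m
d_lambda = 2.4247e-12 * (1 - cos(64.4 deg))
= 2.4247e-12 * 0.567914
= 1.3770e-12 m = 0.001377 nm
lambda' = 0.0439 + 0.001377
= 0.045277 nm

0.045277


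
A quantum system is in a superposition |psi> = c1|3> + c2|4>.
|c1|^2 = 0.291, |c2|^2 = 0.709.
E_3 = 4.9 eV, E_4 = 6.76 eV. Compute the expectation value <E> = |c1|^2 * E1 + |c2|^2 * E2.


<E> = |c1|^2 * E1 + |c2|^2 * E2
= 0.291 * 4.9 + 0.709 * 6.76
= 1.4259 + 4.7928
= 6.2187 eV

6.2187


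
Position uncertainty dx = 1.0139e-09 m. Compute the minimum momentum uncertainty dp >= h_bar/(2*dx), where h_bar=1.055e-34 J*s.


dp = h_bar / (2 * dx)
= 1.055e-34 / (2 * 1.0139e-09)
= 1.055e-34 / 2.0278e-09
= 5.2027e-26 kg*m/s

5.2027e-26


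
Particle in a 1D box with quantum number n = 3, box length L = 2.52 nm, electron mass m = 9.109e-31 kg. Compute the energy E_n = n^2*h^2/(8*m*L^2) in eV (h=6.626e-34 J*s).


E = n^2 * h^2 / (8 * m * L^2)
= 3^2 * (6.626e-34)^2 / (8 * 9.109e-31 * (2.52e-9)^2)
= 9 * 4.3904e-67 / (8 * 9.109e-31 * 6.3504e-18)
= 8.5385e-20 J
= 0.533 eV

0.533


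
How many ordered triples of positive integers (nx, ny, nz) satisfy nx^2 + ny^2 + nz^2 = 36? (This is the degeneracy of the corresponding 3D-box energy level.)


Enumerate all (nx, ny, nz) with nx^2 + ny^2 + nz^2 = 36:
(2,4,4)
(4,2,4)
(4,4,2)
Total degeneracy = 3

3


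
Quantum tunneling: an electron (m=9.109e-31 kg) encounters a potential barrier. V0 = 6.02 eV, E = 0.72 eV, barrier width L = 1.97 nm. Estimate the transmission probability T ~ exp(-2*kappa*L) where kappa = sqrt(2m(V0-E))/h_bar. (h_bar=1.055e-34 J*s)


V0 - E = 5.3 eV = 8.4906e-19 J
kappa = sqrt(2 * m * (V0-E)) / h_bar
= sqrt(2 * 9.109e-31 * 8.4906e-19) / 1.055e-34
= 1.1789e+10 /m
2*kappa*L = 2 * 1.1789e+10 * 1.97e-9
= 46.4476
T = exp(-46.4476) = 6.730736e-21

6.730736e-21


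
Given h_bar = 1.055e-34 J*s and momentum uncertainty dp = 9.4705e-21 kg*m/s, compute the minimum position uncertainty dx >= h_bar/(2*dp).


dx = h_bar / (2 * dp)
= 1.055e-34 / (2 * 9.4705e-21)
= 1.055e-34 / 1.8941e-20
= 5.5699e-15 m

5.5699e-15


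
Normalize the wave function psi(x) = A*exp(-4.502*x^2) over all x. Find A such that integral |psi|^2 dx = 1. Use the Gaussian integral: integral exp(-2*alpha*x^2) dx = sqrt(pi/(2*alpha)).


integral |psi|^2 dx = A^2 * sqrt(pi/(2*alpha)) = 1
A^2 = sqrt(2*alpha/pi)
= sqrt(2 * 4.502 / pi)
= 1.692945
A = sqrt(1.692945)
= 1.3011

1.3011


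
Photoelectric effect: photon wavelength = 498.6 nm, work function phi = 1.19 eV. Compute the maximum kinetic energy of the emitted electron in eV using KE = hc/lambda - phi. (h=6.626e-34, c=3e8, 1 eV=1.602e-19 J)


E_photon = hc / lambda
= (6.626e-34)(3e8) / (498.6e-9)
= 3.9868e-19 J
= 2.4886 eV
KE = E_photon - phi
= 2.4886 - 1.19
= 1.2986 eV

1.2986


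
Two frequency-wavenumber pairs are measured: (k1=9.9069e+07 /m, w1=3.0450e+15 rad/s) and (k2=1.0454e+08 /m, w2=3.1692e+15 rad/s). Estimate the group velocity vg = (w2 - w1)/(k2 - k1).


vg = (w2 - w1) / (k2 - k1)
= (3.1692e+15 - 3.0450e+15) / (1.0454e+08 - 9.9069e+07)
= 1.2420e+14 / 5.4710e+06
= 2.2702e+07 m/s

2.2702e+07


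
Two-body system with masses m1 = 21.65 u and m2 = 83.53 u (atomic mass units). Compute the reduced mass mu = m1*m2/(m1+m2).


mu = m1 * m2 / (m1 + m2)
= 21.65 * 83.53 / (21.65 + 83.53)
= 1808.4245 / 105.18
= 17.1936 u

17.1936


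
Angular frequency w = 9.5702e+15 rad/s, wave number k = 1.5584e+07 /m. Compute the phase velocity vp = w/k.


vp = w / k
= 9.5702e+15 / 1.5584e+07
= 6.1410e+08 m/s

6.1410e+08


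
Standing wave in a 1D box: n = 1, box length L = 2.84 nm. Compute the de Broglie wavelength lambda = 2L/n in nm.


lambda = 2L / n
= 2 * 2.84 / 1
= 5.68 / 1
= 5.68 nm

5.68


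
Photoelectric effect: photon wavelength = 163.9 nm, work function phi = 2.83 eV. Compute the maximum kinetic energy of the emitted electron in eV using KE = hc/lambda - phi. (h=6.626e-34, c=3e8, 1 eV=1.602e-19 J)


E_photon = hc / lambda
= (6.626e-34)(3e8) / (163.9e-9)
= 1.2128e-18 J
= 7.5706 eV
KE = E_photon - phi
= 7.5706 - 2.83
= 4.7406 eV

4.7406


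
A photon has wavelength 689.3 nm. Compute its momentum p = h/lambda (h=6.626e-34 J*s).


p = h / lambda
= 6.626e-34 / (689.3e-9)
= 6.626e-34 / 6.8930e-07
= 9.6127e-28 kg*m/s

9.6127e-28


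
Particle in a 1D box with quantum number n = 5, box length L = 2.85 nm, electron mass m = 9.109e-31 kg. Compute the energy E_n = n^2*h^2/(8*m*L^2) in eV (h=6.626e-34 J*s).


E = n^2 * h^2 / (8 * m * L^2)
= 5^2 * (6.626e-34)^2 / (8 * 9.109e-31 * (2.85e-9)^2)
= 25 * 4.3904e-67 / (8 * 9.109e-31 * 8.1225e-18)
= 1.8544e-19 J
= 1.1575 eV

1.1575


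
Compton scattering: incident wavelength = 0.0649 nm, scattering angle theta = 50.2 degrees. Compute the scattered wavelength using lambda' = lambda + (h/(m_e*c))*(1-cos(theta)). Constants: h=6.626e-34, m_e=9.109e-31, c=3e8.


Compton wavelength: h/(m_e*c) = 2.4247e-12 m
d_lambda = 2.4247e-12 * (1 - cos(50.2 deg))
= 2.4247e-12 * 0.35989
= 8.7263e-13 m = 0.000873 nm
lambda' = 0.0649 + 0.000873
= 0.065773 nm

0.065773


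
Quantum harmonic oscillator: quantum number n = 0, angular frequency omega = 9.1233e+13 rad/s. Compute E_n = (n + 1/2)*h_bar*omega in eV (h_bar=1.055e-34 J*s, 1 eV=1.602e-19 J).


E = (n + 1/2) * h_bar * omega
= (0 + 0.5) * 1.055e-34 * 9.1233e+13
= 0.5 * 9.6251e-21
= 4.8125e-21 J
= 0.03 eV

0.03


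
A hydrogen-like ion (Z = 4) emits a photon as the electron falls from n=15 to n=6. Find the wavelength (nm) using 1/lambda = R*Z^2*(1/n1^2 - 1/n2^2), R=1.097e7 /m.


1/lambda = R * Z^2 * (1/n1^2 - 1/n2^2)
= 1.097e7 * 4^2 * (1/6^2 - 1/15^2)
= 1.097e7 * 16 * (0.027778 - 0.004444)
= 4.0955e+06 /m
lambda = 1 / 4.0955e+06
= 244.1724 nm

244.1724


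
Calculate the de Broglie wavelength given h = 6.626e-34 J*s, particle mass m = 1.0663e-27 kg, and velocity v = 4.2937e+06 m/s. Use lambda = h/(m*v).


lambda = h / (m * v)
= 6.626e-34 / (1.0663e-27 * 4.2937e+06)
= 6.626e-34 / 4.5784e-21
= 1.4472e-13 m

1.4472e-13


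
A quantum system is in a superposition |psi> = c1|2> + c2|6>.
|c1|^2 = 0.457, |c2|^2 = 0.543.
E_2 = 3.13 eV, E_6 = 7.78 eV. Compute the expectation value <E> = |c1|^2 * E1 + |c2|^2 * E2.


<E> = |c1|^2 * E1 + |c2|^2 * E2
= 0.457 * 3.13 + 0.543 * 7.78
= 1.4304 + 4.2245
= 5.655 eV

5.655


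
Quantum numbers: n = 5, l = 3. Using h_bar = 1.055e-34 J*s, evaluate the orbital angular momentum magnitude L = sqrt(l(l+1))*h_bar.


L = sqrt(l*(l+1)) * h_bar
= sqrt(3 * 4) * 1.055e-34
= sqrt(12) * 1.055e-34
= 3.4641 * 1.055e-34
= 3.6546e-34 J*s

3.6546e-34


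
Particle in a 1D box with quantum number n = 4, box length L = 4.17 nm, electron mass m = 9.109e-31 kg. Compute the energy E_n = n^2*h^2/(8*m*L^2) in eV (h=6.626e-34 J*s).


E = n^2 * h^2 / (8 * m * L^2)
= 4^2 * (6.626e-34)^2 / (8 * 9.109e-31 * (4.17e-9)^2)
= 16 * 4.3904e-67 / (8 * 9.109e-31 * 1.7389e-17)
= 5.5436e-20 J
= 0.346 eV

0.346


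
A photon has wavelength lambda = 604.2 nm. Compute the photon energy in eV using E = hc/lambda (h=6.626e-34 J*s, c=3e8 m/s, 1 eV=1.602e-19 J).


E = hc / lambda
= (6.626e-34)(3e8) / (604.2e-9)
= 1.9878e-25 / 6.0420e-07
= 3.2900e-19 J
Converting to eV: 3.2900e-19 / 1.602e-19
= 2.0537 eV

2.0537
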